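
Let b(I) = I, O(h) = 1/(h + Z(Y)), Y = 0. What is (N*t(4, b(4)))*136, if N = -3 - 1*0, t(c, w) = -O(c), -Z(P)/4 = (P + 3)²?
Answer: -51/4 ≈ -12.750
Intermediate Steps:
Z(P) = -4*(3 + P)² (Z(P) = -4*(P + 3)² = -4*(3 + P)²)
O(h) = 1/(-36 + h) (O(h) = 1/(h - 4*(3 + 0)²) = 1/(h - 4*3²) = 1/(h - 4*9) = 1/(h - 36) = 1/(-36 + h))
t(c, w) = -1/(-36 + c)
N = -3 (N = -3 + 0 = -3)
(N*t(4, b(4)))*136 = -(-3)/(-36 + 4)*136 = -(-3)/(-32)*136 = -(-3)*(-1)/32*136 = -3*1/32*136 = -3/32*136 = -51/4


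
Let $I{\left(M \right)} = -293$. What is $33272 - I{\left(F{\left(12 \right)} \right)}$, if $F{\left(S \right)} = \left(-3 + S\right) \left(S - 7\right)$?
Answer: $33565$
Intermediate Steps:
$F{\left(S \right)} = \left(-7 + S\right) \left(-3 + S\right)$ ($F{\left(S \right)} = \left(-3 + S\right) \left(-7 + S\right) = \left(-7 + S\right) \left(-3 + S\right)$)
$33272 - I{\left(F{\left(12 \right)} \right)} = 33272 - -293 = 33272 + 293 = 33565$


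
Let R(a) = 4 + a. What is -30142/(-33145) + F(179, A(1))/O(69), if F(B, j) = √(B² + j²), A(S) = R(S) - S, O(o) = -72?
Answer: 4306/4735 - √32057/72 ≈ -1.5773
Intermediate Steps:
A(S) = 4 (A(S) = (4 + S) - S = 4)
-30142/(-33145) + F(179, A(1))/O(69) = -30142/(-33145) + √(179² + 4²)/(-72) = -30142*(-1/33145) + √(32041 + 16)*(-1/72) = 4306/4735 + √32057*(-1/72) = 4306/4735 - √32057/72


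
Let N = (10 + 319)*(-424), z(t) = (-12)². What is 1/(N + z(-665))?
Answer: -1/139352 ≈ -7.1761e-6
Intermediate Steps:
z(t) = 144
N = -139496 (N = 329*(-424) = -139496)
1/(N + z(-665)) = 1/(-139496 + 144) = 1/(-139352) = -1/139352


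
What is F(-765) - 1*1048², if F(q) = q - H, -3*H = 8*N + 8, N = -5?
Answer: -3297239/3 ≈ -1.0991e+6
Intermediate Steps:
H = 32/3 (H = -(8*(-5) + 8)/3 = -(-40 + 8)/3 = -⅓*(-32) = 32/3 ≈ 10.667)
F(q) = -32/3 + q (F(q) = q - 1*32/3 = q - 32/3 = -32/3 + q)
F(-765) - 1*1048² = (-32/3 - 765) - 1*1048² = -2327/3 - 1*1098304 = -2327/3 - 1098304 = -3297239/3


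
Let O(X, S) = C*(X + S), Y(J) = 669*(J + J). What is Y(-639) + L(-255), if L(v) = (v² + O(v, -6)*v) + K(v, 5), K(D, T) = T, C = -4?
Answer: -1056172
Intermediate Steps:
Y(J) = 1338*J (Y(J) = 669*(2*J) = 1338*J)
O(X, S) = -4*S - 4*X (O(X, S) = -4*(X + S) = -4*(S + X) = -4*S - 4*X)
L(v) = 5 + v² + v*(24 - 4*v) (L(v) = (v² + (-4*(-6) - 4*v)*v) + 5 = (v² + (24 - 4*v)*v) + 5 = (v² + v*(24 - 4*v)) + 5 = 5 + v² + v*(24 - 4*v))
Y(-639) + L(-255) = 1338*(-639) + (5 - 3*(-255)² + 24*(-255)) = -854982 + (5 - 3*65025 - 6120) = -854982 + (5 - 195075 - 6120) = -854982 - 201190 = -1056172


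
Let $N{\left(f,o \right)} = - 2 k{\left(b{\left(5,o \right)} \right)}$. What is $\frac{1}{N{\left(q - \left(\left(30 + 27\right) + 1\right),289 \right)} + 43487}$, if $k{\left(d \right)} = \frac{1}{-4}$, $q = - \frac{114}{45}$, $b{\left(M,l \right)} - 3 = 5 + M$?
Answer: $\frac{2}{86975} \approx 2.2995 \cdot 10^{-5}$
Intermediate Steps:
$b{\left(M,l \right)} = 8 + M$ ($b{\left(M,l \right)} = 3 + \left(5 + M\right) = 8 + M$)
$q = - \frac{38}{15}$ ($q = \left(-114\right) \frac{1}{45} = - \frac{38}{15} \approx -2.5333$)
$k{\left(d \right)} = - \frac{1}{4}$
$N{\left(f,o \right)} = \frac{1}{2}$ ($N{\left(f,o \right)} = \left(-2\right) \left(- \frac{1}{4}\right) = \frac{1}{2}$)
$\frac{1}{N{\left(q - \left(\left(30 + 27\right) + 1\right),289 \right)} + 43487} = \frac{1}{\frac{1}{2} + 43487} = \frac{1}{\frac{86975}{2}} = \frac{2}{86975}$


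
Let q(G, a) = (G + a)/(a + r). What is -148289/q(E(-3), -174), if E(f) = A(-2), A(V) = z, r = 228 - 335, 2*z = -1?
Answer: -83338418/349 ≈ -2.3879e+5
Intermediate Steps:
z = -1/2 (z = (1/2)*(-1) = -1/2 ≈ -0.50000)
r = -107
A(V) = -1/2
E(f) = -1/2
q(G, a) = (G + a)/(-107 + a) (q(G, a) = (G + a)/(a - 107) = (G + a)/(-107 + a))
-148289/q(E(-3), -174) = -148289*(-107 - 174)/(-1/2 - 174) = -148289/(-349/2/(-281)) = -148289/((-1/281*(-349/2))) = -148289/349/562 = -148289*562/349 = -83338418/349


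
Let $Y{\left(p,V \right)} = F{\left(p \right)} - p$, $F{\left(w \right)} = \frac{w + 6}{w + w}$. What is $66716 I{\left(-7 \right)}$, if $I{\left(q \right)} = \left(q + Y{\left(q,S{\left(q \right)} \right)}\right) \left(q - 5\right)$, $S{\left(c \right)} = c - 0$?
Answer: $- \frac{400296}{7} \approx -57185.0$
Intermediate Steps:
$F{\left(w \right)} = \frac{6 + w}{2 w}$
$S{\left(c \right)} = c$ ($S{\left(c \right)} = c + 0 = c$)
$Y{\left(p,V \right)} = - p + \frac{6 + p}{2 p}$ ($Y{\left(p,V \right)} = \frac{6 + p}{2 p} - p = - p + \frac{6 + p}{2 p}$)
$I{\left(q \right)} = \left(\frac{1}{2} + \frac{3}{q}\right) \left(-5 + q\right)$ ($I{\left(q \right)} = \left(q + \left(\frac{1}{2} - q + \frac{3}{q}\right)\right) \left(q - 5\right) = \left(\frac{1}{2} + \frac{3}{q}\right) \left(-5 + q\right)$)
$66716 I{\left(-7 \right)} = 66716 \frac{-30 - 7 + \left(-7\right)^{2}}{2 \left(-7\right)} = 66716 \cdot \frac{1}{2} \left(- \frac{1}{7}\right) \left(-30 - 7 + 49\right) = 66716 \cdot \frac{1}{2} \left(- \frac{1}{7}\right) 12 = 66716 \left(- \frac{6}{7}\right) = - \frac{400296}{7}$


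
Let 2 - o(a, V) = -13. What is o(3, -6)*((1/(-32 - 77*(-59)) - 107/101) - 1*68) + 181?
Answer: -555276749/649531 ≈ -854.89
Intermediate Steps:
o(a, V) = 15 (o(a, V) = 2 - 1*(-13) = 2 + 13 = 15)
o(3, -6)*((1/(-32 - 77*(-59)) - 107/101) - 1*68) + 181 = 15*((1/(-32 - 77*(-59)) - 107/101) - 1*68) + 181 = 15*((-1/59/(-109) - 107*1/101) - 68) + 181 = 15*((-1/109*(-1/59) - 107/101) - 68) + 181 = 15*((1/6431 - 107/101) - 68) + 181 = 15*(-688016/649531 - 68) + 181 = 15*(-44856124/649531) + 181 = -672841860/649531 + 181 = -555276749/649531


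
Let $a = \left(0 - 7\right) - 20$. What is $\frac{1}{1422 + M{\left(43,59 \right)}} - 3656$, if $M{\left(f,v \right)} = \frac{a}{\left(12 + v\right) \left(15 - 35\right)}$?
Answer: $- \frac{7382438732}{2019267} \approx -3656.0$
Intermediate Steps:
$a = -27$ ($a = -7 - 20 = -27$)
$M{\left(f,v \right)} = - \frac{27}{-240 - 20 v}$ ($M{\left(f,v \right)} = - \frac{27}{\left(12 + v\right) \left(15 - 35\right)} = - \frac{27}{\left(12 + v\right) \left(-20\right)} = - \frac{27}{-240 - 20 v}$)
$\frac{1}{1422 + M{\left(43,59 \right)}} - 3656 = \frac{1}{1422 + \frac{27}{20 \left(12 + 59\right)}} - 3656 = \frac{1}{1422 + \frac{27}{20 \cdot 71}} - 3656 = \frac{1}{1422 + \frac{27}{20} \cdot \frac{1}{71}} - 3656 = \frac{1}{1422 + \frac{27}{1420}} - 3656 = \frac{1}{\frac{2019267}{1420}} - 3656 = \frac{1420}{2019267} - 3656 = - \frac{7382438732}{2019267}$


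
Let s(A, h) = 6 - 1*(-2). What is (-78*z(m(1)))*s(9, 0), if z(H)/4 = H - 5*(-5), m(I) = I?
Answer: -64896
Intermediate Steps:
s(A, h) = 8 (s(A, h) = 6 + 2 = 8)
z(H) = 100 + 4*H (z(H) = 4*(H - 5*(-5)) = 4*(H + 25) = 4*(25 + H) = 100 + 4*H)
(-78*z(m(1)))*s(9, 0) = -78*(100 + 4*1)*8 = -78*(100 + 4)*8 = -78*104*8 = -8112*8 = -64896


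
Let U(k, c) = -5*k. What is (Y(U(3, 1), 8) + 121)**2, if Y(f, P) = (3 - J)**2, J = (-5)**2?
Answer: 366025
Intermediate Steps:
J = 25
Y(f, P) = 484 (Y(f, P) = (3 - 1*25)**2 = (3 - 25)**2 = (-22)**2 = 484)
(Y(U(3, 1), 8) + 121)**2 = (484 + 121)**2 = 605**2 = 366025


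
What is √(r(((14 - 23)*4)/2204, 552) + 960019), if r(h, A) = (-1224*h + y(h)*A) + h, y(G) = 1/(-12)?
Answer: √291454827630/551 ≈ 979.79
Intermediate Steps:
y(G) = -1/12
r(h, A) = -1223*h - A/12 (r(h, A) = (-1224*h - A/12) + h = -1223*h - A/12)
√(r(((14 - 23)*4)/2204, 552) + 960019) = √((-1223*(14 - 23)*4/2204 - 1/12*552) + 960019) = √((-1223*(-9*4)/2204 - 46) + 960019) = √((-(-44028)/2204 - 46) + 960019) = √((-1223*(-9/551) - 46) + 960019) = √((11007/551 - 46) + 960019) = √(-14339/551 + 960019) = √(528956130/551) = √291454827630/551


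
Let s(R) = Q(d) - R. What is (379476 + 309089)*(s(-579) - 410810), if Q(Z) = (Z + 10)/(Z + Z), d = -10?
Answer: -282470708515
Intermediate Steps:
Q(Z) = (10 + Z)/(2*Z) (Q(Z) = (10 + Z)/((2*Z)) = (10 + Z)*(1/(2*Z)) = (10 + Z)/(2*Z))
s(R) = -R (s(R) = (1/2)*(10 - 10)/(-10) - R = (1/2)*(-1/10)*0 - R = 0 - R = -R)
(379476 + 309089)*(s(-579) - 410810) = (379476 + 309089)*(-1*(-579) - 410810) = 688565*(579 - 410810) = 688565*(-410231) = -282470708515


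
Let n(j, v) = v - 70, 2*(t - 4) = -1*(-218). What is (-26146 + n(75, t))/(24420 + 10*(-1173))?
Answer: -8701/4230 ≈ -2.0570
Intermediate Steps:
t = 113 (t = 4 + (-1*(-218))/2 = 4 + (1/2)*218 = 4 + 109 = 113)
n(j, v) = -70 + v
(-26146 + n(75, t))/(24420 + 10*(-1173)) = (-26146 + (-70 + 113))/(24420 + 10*(-1173)) = (-26146 + 43)/(24420 - 11730) = -26103/12690 = -26103*1/12690 = -8701/4230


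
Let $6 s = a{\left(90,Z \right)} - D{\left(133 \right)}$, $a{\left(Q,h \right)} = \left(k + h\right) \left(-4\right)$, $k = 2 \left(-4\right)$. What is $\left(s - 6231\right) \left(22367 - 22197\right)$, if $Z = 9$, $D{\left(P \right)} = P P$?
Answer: $- \frac{4681715}{3} \approx -1.5606 \cdot 10^{6}$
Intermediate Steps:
$k = -8$
$D{\left(P \right)} = P^{2}$
$a{\left(Q,h \right)} = 32 - 4 h$ ($a{\left(Q,h \right)} = \left(-8 + h\right) \left(-4\right) = 32 - 4 h$)
$s = - \frac{17693}{6}$ ($s = \frac{\left(32 - 36\right) - 133^{2}}{6} = \frac{\left(32 - 36\right) - 17689}{6} = \frac{-4 - 17689}{6} = \frac{1}{6} \left(-17693\right) = - \frac{17693}{6} \approx -2948.8$)
$\left(s - 6231\right) \left(22367 - 22197\right) = \left(- \frac{17693}{6} - 6231\right) \left(22367 - 22197\right) = \left(- \frac{55079}{6}\right) 170 = - \frac{4681715}{3}$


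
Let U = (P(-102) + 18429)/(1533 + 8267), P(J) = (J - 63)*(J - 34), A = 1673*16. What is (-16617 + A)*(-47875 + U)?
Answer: -4762180563781/9800 ≈ -4.8594e+8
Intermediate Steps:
A = 26768
P(J) = (-63 + J)*(-34 + J)
U = 40869/9800 (U = ((2142 + (-102)² - 97*(-102)) + 18429)/(1533 + 8267) = ((2142 + 10404 + 9894) + 18429)/9800 = (22440 + 18429)*(1/9800) = 40869*(1/9800) = 40869/9800 ≈ 4.1703)
(-16617 + A)*(-47875 + U) = (-16617 + 26768)*(-47875 + 40869/9800) = 10151*(-469134131/9800) = -4762180563781/9800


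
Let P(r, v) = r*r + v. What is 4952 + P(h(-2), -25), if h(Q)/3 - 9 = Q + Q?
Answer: 5152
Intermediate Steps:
h(Q) = 27 + 6*Q (h(Q) = 27 + 3*(Q + Q) = 27 + 3*(2*Q) = 27 + 6*Q)
P(r, v) = v + r² (P(r, v) = r² + v = v + r²)
4952 + P(h(-2), -25) = 4952 + (-25 + (27 + 6*(-2))²) = 4952 + (-25 + (27 - 12)²) = 4952 + (-25 + 15²) = 4952 + (-25 + 225) = 4952 + 200 = 5152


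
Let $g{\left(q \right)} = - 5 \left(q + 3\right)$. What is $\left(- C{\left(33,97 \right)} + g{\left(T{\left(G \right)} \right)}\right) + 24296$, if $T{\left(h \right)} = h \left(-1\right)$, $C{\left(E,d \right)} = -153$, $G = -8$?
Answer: $24394$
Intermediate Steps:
$T{\left(h \right)} = - h$
$g{\left(q \right)} = -15 - 5 q$ ($g{\left(q \right)} = - 5 \left(3 + q\right) = -15 - 5 q$)
$\left(- C{\left(33,97 \right)} + g{\left(T{\left(G \right)} \right)}\right) + 24296 = \left(\left(-1\right) \left(-153\right) - \left(15 + 5 \left(\left(-1\right) \left(-8\right)\right)\right)\right) + 24296 = \left(153 - 55\right) + 24296 = 98 + 24296 = 24394$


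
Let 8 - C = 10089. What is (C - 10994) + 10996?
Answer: -10079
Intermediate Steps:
C = -10081 (C = 8 - 1*10089 = 8 - 10089 = -10081)
(C - 10994) + 10996 = (-10081 - 10994) + 10996 = -21075 + 10996 = -10079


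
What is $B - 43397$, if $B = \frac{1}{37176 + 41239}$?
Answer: $- \frac{3402975754}{78415} \approx -43397.0$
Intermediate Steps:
$B = \frac{1}{78415} \approx 1.2753 \cdot 10^{-5}$
$B - 43397 = \frac{1}{78415} - 43397 = - \frac{3402975754}{78415}$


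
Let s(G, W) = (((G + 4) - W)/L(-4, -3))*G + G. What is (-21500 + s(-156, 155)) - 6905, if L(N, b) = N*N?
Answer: -102271/4 ≈ -25568.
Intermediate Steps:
L(N, b) = N²
s(G, W) = G + G*(¼ - W/16 + G/16) (s(G, W) = (((G + 4) - W)/((-4)²))*G + G = (((4 + G) - W)/16)*G + G = ((4 + G - W)*(1/16))*G + G = (¼ - W/16 + G/16)*G + G = G*(¼ - W/16 + G/16) + G = G + G*(¼ - W/16 + G/16))
(-21500 + s(-156, 155)) - 6905 = (-21500 + (1/16)*(-156)*(20 - 156 - 1*155)) - 6905 = (-21500 + (1/16)*(-156)*(20 - 156 - 155)) - 6905 = (-21500 + (1/16)*(-156)*(-291)) - 6905 = (-21500 + 11349/4) - 6905 = -74651/4 - 6905 = -102271/4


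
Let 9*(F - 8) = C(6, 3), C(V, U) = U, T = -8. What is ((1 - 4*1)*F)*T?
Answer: 200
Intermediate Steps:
F = 25/3 (F = 8 + (⅑)*3 = 8 + ⅓ = 25/3 ≈ 8.3333)
((1 - 4*1)*F)*T = ((1 - 4*1)*(25/3))*(-8) = ((1 - 4)*(25/3))*(-8) = -3*25/3*(-8) = -25*(-8) = 200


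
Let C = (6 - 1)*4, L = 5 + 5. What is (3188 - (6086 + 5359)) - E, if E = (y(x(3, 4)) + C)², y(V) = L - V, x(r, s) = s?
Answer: -8933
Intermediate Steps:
L = 10
C = 20 (C = 5*4 = 20)
y(V) = 10 - V
E = 676 (E = ((10 - 1*4) + 20)² = ((10 - 4) + 20)² = (6 + 20)² = 26² = 676)
(3188 - (6086 + 5359)) - E = (3188 - (6086 + 5359)) - 1*676 = (3188 - 1*11445) - 676 = (3188 - 11445) - 676 = -8257 - 676 = -8933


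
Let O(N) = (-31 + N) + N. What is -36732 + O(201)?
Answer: -36361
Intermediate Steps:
O(N) = -31 + 2*N
-36732 + O(201) = -36732 + (-31 + 2*201) = -36732 + (-31 + 402) = -36732 + 371 = -36361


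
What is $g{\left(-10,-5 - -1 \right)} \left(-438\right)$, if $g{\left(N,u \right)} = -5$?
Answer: $2190$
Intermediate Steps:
$g{\left(-10,-5 - -1 \right)} \left(-438\right) = \left(-5\right) \left(-438\right) = 2190$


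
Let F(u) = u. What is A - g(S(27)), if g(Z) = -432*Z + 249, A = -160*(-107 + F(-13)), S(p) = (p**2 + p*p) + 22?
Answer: 658311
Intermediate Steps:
S(p) = 22 + 2*p**2 (S(p) = (p**2 + p**2) + 22 = 2*p**2 + 22 = 22 + 2*p**2)
A = 19200 (A = -160*(-107 - 13) = -160*(-120) = 19200)
g(Z) = 249 - 432*Z
A - g(S(27)) = 19200 - (249 - 432*(22 + 2*27**2)) = 19200 - (249 - 432*(22 + 2*729)) = 19200 - (249 - 432*(22 + 1458)) = 19200 - (249 - 432*1480) = 19200 - (249 - 639360) = 19200 - 1*(-639111) = 19200 + 639111 = 658311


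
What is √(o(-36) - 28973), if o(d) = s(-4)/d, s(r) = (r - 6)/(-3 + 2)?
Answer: I*√1043038/6 ≈ 170.22*I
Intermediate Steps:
s(r) = 6 - r (s(r) = (-6 + r)/(-1) = (-6 + r)*(-1) = 6 - r)
o(d) = 10/d (o(d) = (6 - 1*(-4))/d = (6 + 4)/d = 10/d)
√(o(-36) - 28973) = √(10/(-36) - 28973) = √(10*(-1/36) - 28973) = √(-5/18 - 28973) = √(-521519/18) = I*√1043038/6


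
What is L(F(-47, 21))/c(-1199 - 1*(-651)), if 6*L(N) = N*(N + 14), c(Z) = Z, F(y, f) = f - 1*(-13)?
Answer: -68/137 ≈ -0.49635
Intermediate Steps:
F(y, f) = 13 + f (F(y, f) = f + 13 = 13 + f)
L(N) = N*(14 + N)/6 (L(N) = (N*(N + 14))/6 = (N*(14 + N))/6 = N*(14 + N)/6)
L(F(-47, 21))/c(-1199 - 1*(-651)) = ((13 + 21)*(14 + (13 + 21))/6)/(-1199 - 1*(-651)) = ((⅙)*34*(14 + 34))/(-1199 + 651) = ((⅙)*34*48)/(-548) = 272*(-1/548) = -68/137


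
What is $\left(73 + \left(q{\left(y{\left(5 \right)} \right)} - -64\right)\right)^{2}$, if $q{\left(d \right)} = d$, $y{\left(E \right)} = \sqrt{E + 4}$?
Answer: $19600$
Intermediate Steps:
$y{\left(E \right)} = \sqrt{4 + E}$
$\left(73 + \left(q{\left(y{\left(5 \right)} \right)} - -64\right)\right)^{2} = \left(73 + \left(\sqrt{4 + 5} - -64\right)\right)^{2} = \left(73 + \left(\sqrt{9} + 64\right)\right)^{2} = \left(73 + \left(3 + 64\right)\right)^{2} = \left(73 + 67\right)^{2} = 140^{2} = 19600$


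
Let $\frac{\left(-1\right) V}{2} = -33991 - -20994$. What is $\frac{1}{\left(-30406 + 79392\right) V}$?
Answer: $\frac{1}{1273342084} \approx 7.8533 \cdot 10^{-10}$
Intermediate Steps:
$V = 25994$ ($V = - 2 \left(-33991 - -20994\right) = - 2 \left(-33991 + 20994\right) = \left(-2\right) \left(-12997\right) = 25994$)
$\frac{1}{\left(-30406 + 79392\right) V} = \frac{1}{\left(-30406 + 79392\right) 25994} = \frac{1}{48986} \cdot \frac{1}{25994} = \frac{1}{1273342084}$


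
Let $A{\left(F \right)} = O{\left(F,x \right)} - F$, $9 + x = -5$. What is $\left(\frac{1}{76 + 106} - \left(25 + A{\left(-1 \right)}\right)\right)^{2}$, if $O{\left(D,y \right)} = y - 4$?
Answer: $\frac{2117025}{33124} \approx 63.912$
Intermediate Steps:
$x = -14$ ($x = -9 - 5 = -14$)
$O{\left(D,y \right)} = -4 + y$ ($O{\left(D,y \right)} = y - 4 = -4 + y$)
$A{\left(F \right)} = -18 - F$ ($A{\left(F \right)} = \left(-4 - 14\right) - F = -18 - F$)
$\left(\frac{1}{76 + 106} - \left(25 + A{\left(-1 \right)}\right)\right)^{2} = \left(\frac{1}{76 + 106} - \left(7 + 1\right)\right)^{2} = \left(\frac{1}{182} - 8\right)^{2} = \left(- \frac{1455}{182}\right)^{2} = \frac{2117025}{33124}$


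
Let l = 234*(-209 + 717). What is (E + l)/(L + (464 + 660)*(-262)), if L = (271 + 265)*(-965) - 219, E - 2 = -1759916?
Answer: 547014/270649 ≈ 2.0211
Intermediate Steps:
l = 118872 (l = 234*508 = 118872)
E = -1759914 (E = 2 - 1759916 = -1759914)
L = -517459 (L = 536*(-965) - 219 = -517240 - 219 = -517459)
(E + l)/(L + (464 + 660)*(-262)) = (-1759914 + 118872)/(-517459 + (464 + 660)*(-262)) = -1641042/(-517459 + 1124*(-262)) = -1641042/(-517459 - 294488) = -1641042/(-811947) = -1641042*(-1/811947) = 547014/270649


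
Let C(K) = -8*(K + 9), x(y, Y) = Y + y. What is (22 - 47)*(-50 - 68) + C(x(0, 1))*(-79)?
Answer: 9270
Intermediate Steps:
C(K) = -72 - 8*K (C(K) = -8*(9 + K) = -72 - 8*K)
(22 - 47)*(-50 - 68) + C(x(0, 1))*(-79) = (22 - 47)*(-50 - 68) + (-72 - 8*(1 + 0))*(-79) = -25*(-118) + (-72 - 8*1)*(-79) = 2950 + (-72 - 8)*(-79) = 2950 - 80*(-79) = 2950 + 6320 = 9270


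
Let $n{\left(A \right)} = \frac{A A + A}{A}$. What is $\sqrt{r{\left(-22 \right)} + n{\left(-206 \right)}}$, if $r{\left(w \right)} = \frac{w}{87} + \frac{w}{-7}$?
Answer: $\frac{i \sqrt{74958765}}{609} \approx 14.217 i$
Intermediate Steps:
$n{\left(A \right)} = \frac{A + A^{2}}{A}$ ($n{\left(A \right)} = \frac{A^{2} + A}{A} = \frac{A + A^{2}}{A}$)
$r{\left(w \right)} = - \frac{80 w}{609}$ ($r{\left(w \right)} = w \frac{1}{87} + w \left(- \frac{1}{7}\right) = \frac{w}{87} - \frac{w}{7} = - \frac{80 w}{609}$)
$\sqrt{r{\left(-22 \right)} + n{\left(-206 \right)}} = \sqrt{\left(- \frac{80}{609}\right) \left(-22\right) + \left(1 - 206\right)} = \sqrt{\frac{1760}{609} - 205} = \sqrt{- \frac{123085}{609}} = \frac{i \sqrt{74958765}}{609}$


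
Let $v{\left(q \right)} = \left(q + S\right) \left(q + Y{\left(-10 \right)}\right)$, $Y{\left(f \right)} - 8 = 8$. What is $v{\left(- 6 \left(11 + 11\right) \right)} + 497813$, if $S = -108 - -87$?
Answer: $515561$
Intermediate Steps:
$Y{\left(f \right)} = 16$ ($Y{\left(f \right)} = 8 + 8 = 16$)
$S = -21$ ($S = -108 + 87 = -21$)
$v{\left(q \right)} = \left(-21 + q\right) \left(16 + q\right)$ ($v{\left(q \right)} = \left(q - 21\right) \left(q + 16\right) = \left(-21 + q\right) \left(16 + q\right)$)
$v{\left(- 6 \left(11 + 11\right) \right)} + 497813 = \left(-336 + \left(- 6 \left(11 + 11\right)\right)^{2} - 5 \left(- 6 \left(11 + 11\right)\right)\right) + 497813 = \left(-336 + \left(\left(-6\right) 22\right)^{2} - 5 \left(\left(-6\right) 22\right)\right) + 497813 = \left(-336 + \left(-132\right)^{2} - -660\right) + 497813 = \left(-336 + 17424 + 660\right) + 497813 = 17748 + 497813 = 515561$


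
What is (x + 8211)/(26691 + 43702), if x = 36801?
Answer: 45012/70393 ≈ 0.63944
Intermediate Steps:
(x + 8211)/(26691 + 43702) = (36801 + 8211)/(26691 + 43702) = 45012/70393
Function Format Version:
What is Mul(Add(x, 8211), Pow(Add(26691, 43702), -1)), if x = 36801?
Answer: Rational(45012, 70393) ≈ 0.63944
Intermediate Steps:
Mul(Add(x, 8211), Pow(Add(26691, 43702), -1)) = Mul(Add(36801, 8211), Pow(Add(26691, 43702), -1)) = Mul(45012, Pow(70393, -1)) = Mul(45012, Rational(1, 70393)) = Rational(45012, 70393)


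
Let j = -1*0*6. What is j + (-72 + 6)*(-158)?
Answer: 10428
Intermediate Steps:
j = 0 (j = 0*6 = 0)
j + (-72 + 6)*(-158) = 0 + (-72 + 6)*(-158) = 0 - 66*(-158) = 0 + 10428 = 10428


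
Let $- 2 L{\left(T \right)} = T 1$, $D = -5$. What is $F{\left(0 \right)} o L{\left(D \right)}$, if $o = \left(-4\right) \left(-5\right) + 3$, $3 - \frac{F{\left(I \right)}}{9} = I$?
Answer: $\frac{3105}{2} \approx 1552.5$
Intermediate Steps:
$F{\left(I \right)} = 27 - 9 I$
$o = 23$ ($o = 20 + 3 = 23$)
$L{\left(T \right)} = - \frac{T}{2}$ ($L{\left(T \right)} = - \frac{T 1}{2} = - \frac{T}{2}$)
$F{\left(0 \right)} o L{\left(D \right)} = \left(27 - 0\right) 23 \left(\left(- \frac{1}{2}\right) \left(-5\right)\right) = \left(27 + 0\right) 23 \cdot \frac{5}{2} = 27 \cdot 23 \cdot \frac{5}{2} = 621 \cdot \frac{5}{2} = \frac{3105}{2}$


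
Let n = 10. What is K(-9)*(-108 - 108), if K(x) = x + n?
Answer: -216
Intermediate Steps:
K(x) = 10 + x (K(x) = x + 10 = 10 + x)
K(-9)*(-108 - 108) = (10 - 9)*(-108 - 108) = 1*(-216) = -216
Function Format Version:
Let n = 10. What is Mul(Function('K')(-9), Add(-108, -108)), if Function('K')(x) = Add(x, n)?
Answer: -216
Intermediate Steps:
Function('K')(x) = Add(10, x) (Function('K')(x) = Add(x, 10) = Add(10, x))
Mul(Function('K')(-9), Add(-108, -108)) = Mul(Add(10, -9), Add(-108, -108)) = Mul(1, -216) = -216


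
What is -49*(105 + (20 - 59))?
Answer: -3234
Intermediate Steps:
-49*(105 + (20 - 59)) = -49*(105 - 39) = -49*66 = -3234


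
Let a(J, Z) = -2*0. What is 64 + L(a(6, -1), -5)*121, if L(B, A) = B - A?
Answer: 669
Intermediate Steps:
a(J, Z) = 0
64 + L(a(6, -1), -5)*121 = 64 + (0 - 1*(-5))*121 = 64 + (0 + 5)*121 = 64 + 5*121 = 64 + 605 = 669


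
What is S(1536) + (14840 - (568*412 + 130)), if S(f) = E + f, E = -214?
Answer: -217984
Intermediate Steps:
S(f) = -214 + f
S(1536) + (14840 - (568*412 + 130)) = (-214 + 1536) + (14840 - (568*412 + 130)) = 1322 + (14840 - (234016 + 130)) = 1322 + (14840 - 1*234146) = 1322 + (14840 - 234146) = 1322 - 219306 = -217984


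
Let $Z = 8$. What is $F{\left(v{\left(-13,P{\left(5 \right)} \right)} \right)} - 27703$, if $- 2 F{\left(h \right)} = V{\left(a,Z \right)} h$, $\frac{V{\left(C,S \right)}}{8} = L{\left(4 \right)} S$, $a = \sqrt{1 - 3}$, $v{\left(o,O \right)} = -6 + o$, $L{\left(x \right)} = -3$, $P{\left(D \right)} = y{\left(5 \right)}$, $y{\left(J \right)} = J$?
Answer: $-29527$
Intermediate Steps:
$P{\left(D \right)} = 5$
$a = i \sqrt{2}$ ($a = \sqrt{-2} = i \sqrt{2} \approx 1.4142 i$)
$V{\left(C,S \right)} = - 24 S$ ($V{\left(C,S \right)} = 8 \left(- 3 S\right) = - 24 S$)
$F{\left(h \right)} = 96 h$ ($F{\left(h \right)} = - \frac{\left(-24\right) 8 h}{2} = - \frac{\left(-192\right) h}{2} = 96 h$)
$F{\left(v{\left(-13,P{\left(5 \right)} \right)} \right)} - 27703 = 96 \left(-6 - 13\right) - 27703 = 96 \left(-19\right) - 27703 = -1824 - 27703 = -29527$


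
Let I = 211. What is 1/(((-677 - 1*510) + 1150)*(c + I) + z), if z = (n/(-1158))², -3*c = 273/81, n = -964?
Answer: -3017169/23427530084 ≈ -0.00012879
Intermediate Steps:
c = -91/81 ≈ -1.1235
z = 232324/335241 (z = (-964/(-1158))² = (-964*(-1/1158))² = (482/579)² = 232324/335241 ≈ 0.69301)
1/(((-677 - 1*510) + 1150)*(c + I) + z) = 1/(((-677 - 1*510) + 1150)*(-91/81 + 211) + 232324/335241) = 1/(((-677 - 510) + 1150)*(17000/81) + 232324/335241) = 1/((-1187 + 1150)*(17000/81) + 232324/335241) = 1/(-37*17000/81 + 232324/335241) = 1/(-629000/81 + 232324/335241) = 1/(-23427530084/3017169) = -3017169/23427530084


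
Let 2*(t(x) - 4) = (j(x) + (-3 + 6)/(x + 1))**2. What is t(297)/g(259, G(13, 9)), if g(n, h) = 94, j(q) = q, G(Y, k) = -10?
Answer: 7834553513/16695152 ≈ 469.27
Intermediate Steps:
t(x) = 4 + (x + 3/(1 + x))**2/2 (t(x) = 4 + (x + (-3 + 6)/(x + 1))**2/2 = 4 + (x + 3/(1 + x))**2/2)
t(297)/g(259, G(13, 9)) = (4 + (3 + 297 + 297**2)**2/(2*(1 + 297)**2))/94 = (4 + (1/2)*(3 + 297 + 88209)**2/298**2)*(1/94) = (4 + (1/2)*(1/88804)*88509**2)*(1/94) = (4 + (1/2)*(1/88804)*7833843081)*(1/94) = (4 + 7833843081/177608)*(1/94) = (7834553513/177608)*(1/94) = 7834553513/16695152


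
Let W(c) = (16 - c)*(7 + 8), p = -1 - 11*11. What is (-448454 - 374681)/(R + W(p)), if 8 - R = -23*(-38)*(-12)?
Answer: -823135/12566 ≈ -65.505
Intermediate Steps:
R = 10496 (R = 8 - (-23*(-38))*(-12) = 8 - 874*(-12) = 8 - 1*(-10488) = 8 + 10488 = 10496)
p = -122 (p = -1 - 121 = -122)
W(c) = 240 - 15*c (W(c) = (16 - c)*15 = 240 - 15*c)
(-448454 - 374681)/(R + W(p)) = (-448454 - 374681)/(10496 + (240 - 15*(-122))) = -823135/(10496 + (240 + 1830)) = -823135/(10496 + 2070) = -823135/12566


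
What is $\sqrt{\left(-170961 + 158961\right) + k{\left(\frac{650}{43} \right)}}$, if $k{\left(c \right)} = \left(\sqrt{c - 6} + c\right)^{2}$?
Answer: $\frac{2 \sqrt{-5437161 + 4550 \sqrt{86}}}{43} \approx 108.03 i$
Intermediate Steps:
$k{\left(c \right)} = \left(c + \sqrt{-6 + c}\right)^{2}$ ($k{\left(c \right)} = \left(\sqrt{-6 + c} + c\right)^{2} = \left(c + \sqrt{-6 + c}\right)^{2}$)
$\sqrt{\left(-170961 + 158961\right) + k{\left(\frac{650}{43} \right)}} = \sqrt{\left(-170961 + 158961\right) + \left(\frac{650}{43} + \sqrt{-6 + \frac{650}{43}}\right)^{2}} = \sqrt{-12000 + \left(650 \cdot \frac{1}{43} + \sqrt{-6 + 650 \cdot \frac{1}{43}}\right)^{2}} = \sqrt{-12000 + \left(\frac{650}{43} + \sqrt{-6 + \frac{650}{43}}\right)^{2}} = \sqrt{-12000 + \left(\frac{650}{43} + \sqrt{\frac{392}{43}}\right)^{2}} = \sqrt{-12000 + \left(\frac{650}{43} + \frac{14 \sqrt{86}}{43}\right)^{2}}$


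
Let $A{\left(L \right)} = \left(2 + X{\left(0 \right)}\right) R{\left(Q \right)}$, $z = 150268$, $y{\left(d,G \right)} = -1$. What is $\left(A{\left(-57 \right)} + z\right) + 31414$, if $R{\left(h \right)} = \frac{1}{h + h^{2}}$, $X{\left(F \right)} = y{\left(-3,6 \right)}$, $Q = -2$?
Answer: $\frac{363365}{2} \approx 1.8168 \cdot 10^{5}$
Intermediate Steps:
$X{\left(F \right)} = -1$
$A{\left(L \right)} = \frac{1}{2}$ ($A{\left(L \right)} = \left(2 - 1\right) \frac{1}{\left(-2\right) \left(1 - 2\right)} = 1 \left(- \frac{1}{2 \left(-1\right)}\right) = 1 \left(\left(- \frac{1}{2}\right) \left(-1\right)\right) = 1 \cdot \frac{1}{2} = \frac{1}{2}$)
$\left(A{\left(-57 \right)} + z\right) + 31414 = \left(\frac{1}{2} + 150268\right) + 31414 = \frac{300537}{2} + 31414 = \frac{363365}{2}$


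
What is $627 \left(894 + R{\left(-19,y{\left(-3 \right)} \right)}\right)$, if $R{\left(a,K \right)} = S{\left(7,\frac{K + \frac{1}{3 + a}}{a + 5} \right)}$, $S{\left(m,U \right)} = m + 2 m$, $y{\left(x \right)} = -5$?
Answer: $573705$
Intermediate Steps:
$S{\left(m,U \right)} = 3 m$
$R{\left(a,K \right)} = 21$ ($R{\left(a,K \right)} = 3 \cdot 7 = 21$)
$627 \left(894 + R{\left(-19,y{\left(-3 \right)} \right)}\right) = 627 \left(894 + 21\right) = 627 \cdot 915 = 573705$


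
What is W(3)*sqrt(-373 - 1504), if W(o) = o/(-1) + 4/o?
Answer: -5*I*sqrt(1877)/3 ≈ -72.207*I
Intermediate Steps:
W(o) = -o + 4/o (W(o) = o*(-1) + 4/o = -o + 4/o)
W(3)*sqrt(-373 - 1504) = (-1*3 + 4/3)*sqrt(-373 - 1504) = (-3 + 4*(1/3))*sqrt(-1877) = (-3 + 4/3)*(I*sqrt(1877)) = -5*I*sqrt(1877)/3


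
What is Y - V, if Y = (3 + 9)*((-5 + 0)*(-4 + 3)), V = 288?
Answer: -228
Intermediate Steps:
Y = 60 (Y = 12*(-5*(-1)) = 12*5 = 60)
Y - V = 60 - 1*288 = 60 - 288 = -228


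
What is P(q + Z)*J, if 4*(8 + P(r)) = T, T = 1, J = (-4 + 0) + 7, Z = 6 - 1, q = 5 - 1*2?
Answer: -93/4 ≈ -23.250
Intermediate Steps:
q = 3 (q = 5 - 2 = 3)
Z = 5
J = 3 (J = -4 + 7 = 3)
P(r) = -31/4 (P(r) = -8 + (¼)*1 = -8 + ¼ = -31/4)
P(q + Z)*J = -31/4*3 = -93/4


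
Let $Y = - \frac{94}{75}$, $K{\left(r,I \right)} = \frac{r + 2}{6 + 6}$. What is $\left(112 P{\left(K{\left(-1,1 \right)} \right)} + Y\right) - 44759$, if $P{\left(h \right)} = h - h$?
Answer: $- \frac{3357019}{75} \approx -44760.0$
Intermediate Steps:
$K{\left(r,I \right)} = \frac{1}{6} + \frac{r}{12}$ ($K{\left(r,I \right)} = \frac{2 + r}{12} = \left(2 + r\right) \frac{1}{12} = \frac{1}{6} + \frac{r}{12}$)
$Y = - \frac{94}{75}$ ($Y = \left(-94\right) \frac{1}{75} = - \frac{94}{75} \approx -1.2533$)
$P{\left(h \right)} = 0$
$\left(112 P{\left(K{\left(-1,1 \right)} \right)} + Y\right) - 44759 = \left(112 \cdot 0 - \frac{94}{75}\right) - 44759 = \left(0 - \frac{94}{75}\right) - 44759 = - \frac{94}{75} - 44759 = - \frac{3357019}{75}$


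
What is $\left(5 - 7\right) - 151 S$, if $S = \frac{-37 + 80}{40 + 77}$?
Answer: $- \frac{6727}{117} \approx -57.496$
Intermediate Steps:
$S = \frac{43}{117} \approx 0.36752$
$\left(5 - 7\right) - 151 S = \left(5 - 7\right) - \frac{6493}{117} = -2 - \frac{6493}{117} = - \frac{6727}{117}$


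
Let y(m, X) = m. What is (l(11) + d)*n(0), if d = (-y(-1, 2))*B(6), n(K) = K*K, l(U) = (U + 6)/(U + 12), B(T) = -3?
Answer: 0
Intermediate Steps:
l(U) = (6 + U)/(12 + U)
n(K) = K²
d = -3 (d = -1*(-1)*(-3) = 1*(-3) = -3)
(l(11) + d)*n(0) = ((6 + 11)/(12 + 11) - 3)*0² = (17/23 - 3)*0 = -52/23*0 = 0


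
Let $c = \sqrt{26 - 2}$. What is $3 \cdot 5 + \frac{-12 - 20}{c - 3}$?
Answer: $\frac{43}{5} - \frac{64 \sqrt{6}}{15} \approx -1.8512$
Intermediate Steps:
$c = 2 \sqrt{6}$ ($c = \sqrt{24} = 2 \sqrt{6} \approx 4.899$)
$3 \cdot 5 + \frac{-12 - 20}{c - 3} = 3 \cdot 5 + \frac{-12 - 20}{2 \sqrt{6} - 3} = 15 + \frac{1}{-3 + 2 \sqrt{6}} \left(-32\right) = 15 - \frac{32}{-3 + 2 \sqrt{6}}$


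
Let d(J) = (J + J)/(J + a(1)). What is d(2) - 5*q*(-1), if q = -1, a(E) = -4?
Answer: -7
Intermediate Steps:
d(J) = 2*J/(-4 + J) (d(J) = (J + J)/(J - 4) = (2*J)/(-4 + J) = 2*J/(-4 + J))
d(2) - 5*q*(-1) = 2*2/(-4 + 2) - 5*(-1*(-1)) = 2*2/(-2) - 5 = 2*2*(-1/2) - 5*1 = -2 - 5 = -7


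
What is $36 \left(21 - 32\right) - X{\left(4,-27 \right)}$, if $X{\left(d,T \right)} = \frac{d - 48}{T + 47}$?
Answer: $- \frac{1969}{5} \approx -393.8$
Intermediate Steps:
$X{\left(d,T \right)} = \frac{-48 + d}{47 + T}$
$36 \left(21 - 32\right) - X{\left(4,-27 \right)} = 36 \left(21 - 32\right) - \frac{-48 + 4}{47 - 27} = 36 \left(-11\right) - \frac{1}{20} \left(-44\right) = -396 - \frac{1}{20} \left(-44\right) = -396 - - \frac{11}{5} = -396 + \frac{11}{5} = - \frac{1969}{5}$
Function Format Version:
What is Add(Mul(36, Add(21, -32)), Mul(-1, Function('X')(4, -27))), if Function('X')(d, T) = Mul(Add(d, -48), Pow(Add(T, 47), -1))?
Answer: Rational(-1969, 5) ≈ -393.80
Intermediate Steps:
Function('X')(d, T) = Mul(Pow(Add(47, T), -1), Add(-48, d)) (Function('X')(d, T) = Mul(Add(-48, d), Pow(Add(47, T), -1)) = Mul(Pow(Add(47, T), -1), Add(-48, d)))
Add(Mul(36, Add(21, -32)), Mul(-1, Function('X')(4, -27))) = Add(Mul(36, Add(21, -32)), Mul(-1, Mul(Pow(Add(47, -27), -1), Add(-48, 4)))) = Add(Mul(36, -11), Mul(-1, Mul(Pow(20, -1), -44))) = Add(-396, Mul(-1, Mul(Rational(1, 20), -44))) = Add(-396, Mul(-1, Rational(-11, 5))) = Add(-396, Rational(11, 5)) = Rational(-1969, 5)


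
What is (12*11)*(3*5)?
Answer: 1980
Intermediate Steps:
(12*11)*(3*5) = 132*15 = 1980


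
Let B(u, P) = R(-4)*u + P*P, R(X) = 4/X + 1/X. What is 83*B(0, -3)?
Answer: 747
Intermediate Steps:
R(X) = 5/X (R(X) = 4/X + 1/X = 5/X)
B(u, P) = P² - 5*u/4 (B(u, P) = (5/(-4))*u + P*P = (5*(-¼))*u + P² = -5*u/4 + P² = P² - 5*u/4)
83*B(0, -3) = 83*((-3)² - 5/4*0) = 83*(9 + 0) = 83*9 = 747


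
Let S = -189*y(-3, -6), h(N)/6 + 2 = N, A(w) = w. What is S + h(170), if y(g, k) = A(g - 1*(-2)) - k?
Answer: 63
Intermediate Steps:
h(N) = -12 + 6*N
y(g, k) = 2 + g - k (y(g, k) = (g - 1*(-2)) - k = (g + 2) - k = (2 + g) - k = 2 + g - k)
S = -945 (S = -189*(2 - 3 - 1*(-6)) = -189*(2 - 3 + 6) = -189*5 = -945)
S + h(170) = -945 + (-12 + 6*170) = -945 + (-12 + 1020) = -945 + 1008 = 63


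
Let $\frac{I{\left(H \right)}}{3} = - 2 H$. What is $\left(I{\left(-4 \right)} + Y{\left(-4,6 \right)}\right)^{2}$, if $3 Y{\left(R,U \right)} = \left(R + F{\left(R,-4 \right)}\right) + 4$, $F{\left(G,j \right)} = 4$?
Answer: $\frac{5776}{9} \approx 641.78$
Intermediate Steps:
$I{\left(H \right)} = - 6 H$ ($I{\left(H \right)} = 3 \left(- 2 H\right) = - 6 H$)
$Y{\left(R,U \right)} = \frac{8}{3} + \frac{R}{3}$ ($Y{\left(R,U \right)} = \frac{\left(R + 4\right) + 4}{3} = \frac{\left(4 + R\right) + 4}{3} = \frac{8 + R}{3} = \frac{8}{3} + \frac{R}{3}$)
$\left(I{\left(-4 \right)} + Y{\left(-4,6 \right)}\right)^{2} = \left(\left(-6\right) \left(-4\right) + \left(\frac{8}{3} + \frac{1}{3} \left(-4\right)\right)\right)^{2} = \left(24 + \left(\frac{8}{3} - \frac{4}{3}\right)\right)^{2} = \left(24 + \frac{4}{3}\right)^{2} = \left(\frac{76}{3}\right)^{2} = \frac{5776}{9}$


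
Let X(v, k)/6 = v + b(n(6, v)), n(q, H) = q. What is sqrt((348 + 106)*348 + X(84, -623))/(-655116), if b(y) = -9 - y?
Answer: -sqrt(158406)/655116 ≈ -0.00060753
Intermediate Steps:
X(v, k) = -90 + 6*v (X(v, k) = 6*(v + (-9 - 1*6)) = 6*(v + (-9 - 6)) = 6*(v - 15) = 6*(-15 + v) = -90 + 6*v)
sqrt((348 + 106)*348 + X(84, -623))/(-655116) = sqrt((348 + 106)*348 + (-90 + 6*84))/(-655116) = sqrt(454*348 + (-90 + 504))*(-1/655116) = sqrt(157992 + 414)*(-1/655116) = sqrt(158406)*(-1/655116) = -sqrt(158406)/655116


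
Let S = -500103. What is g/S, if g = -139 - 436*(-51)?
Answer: -22097/500103 ≈ -0.044185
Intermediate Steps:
g = 22097 (g = -139 + 22236 = 22097)
g/S = 22097/(-500103) = 22097*(-1/500103) = -22097/500103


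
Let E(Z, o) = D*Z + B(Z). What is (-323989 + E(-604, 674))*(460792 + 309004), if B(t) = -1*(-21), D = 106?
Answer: -298674689632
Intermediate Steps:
B(t) = 21
E(Z, o) = 21 + 106*Z (E(Z, o) = 106*Z + 21 = 21 + 106*Z)
(-323989 + E(-604, 674))*(460792 + 309004) = (-323989 + (21 + 106*(-604)))*(460792 + 309004) = (-323989 + (21 - 64024))*769796 = (-323989 - 64003)*769796 = -387992*769796 = -298674689632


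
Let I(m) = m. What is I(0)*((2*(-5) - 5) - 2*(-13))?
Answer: 0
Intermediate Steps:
I(0)*((2*(-5) - 5) - 2*(-13)) = 0*((2*(-5) - 5) - 2*(-13)) = 0*((-10 - 5) + 26) = 0*(-15 + 26) = 0*11 = 0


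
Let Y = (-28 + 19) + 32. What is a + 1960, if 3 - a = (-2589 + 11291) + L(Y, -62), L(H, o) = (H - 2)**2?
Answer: -7180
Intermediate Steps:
Y = 23 (Y = -9 + 32 = 23)
L(H, o) = (-2 + H)**2
a = -9140 (a = 3 - ((-2589 + 11291) + (-2 + 23)**2) = 3 - (8702 + 21**2) = 3 - (8702 + 441) = 3 - 1*9143 = 3 - 9143 = -9140)
a + 1960 = -9140 + 1960 = -7180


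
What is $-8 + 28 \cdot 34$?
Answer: $944$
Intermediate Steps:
$-8 + 28 \cdot 34 = -8 + 952 = 944$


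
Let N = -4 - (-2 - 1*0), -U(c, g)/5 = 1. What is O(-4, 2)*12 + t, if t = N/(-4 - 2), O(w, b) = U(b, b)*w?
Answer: 721/3 ≈ 240.33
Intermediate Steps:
U(c, g) = -5 (U(c, g) = -5*1 = -5)
O(w, b) = -5*w
N = -2 (N = -4 - (-2 + 0) = -4 - 1*(-2) = -4 + 2 = -2)
t = 1/3 (t = -2/(-4 - 2) = -2/(-6) = -1/6*(-2) = 1/3 ≈ 0.33333)
O(-4, 2)*12 + t = -5*(-4)*12 + 1/3 = 20*12 + 1/3 = 240 + 1/3 = 721/3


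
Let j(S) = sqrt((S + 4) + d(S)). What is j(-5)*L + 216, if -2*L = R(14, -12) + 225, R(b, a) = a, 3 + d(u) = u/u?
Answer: 216 - 213*I*sqrt(3)/2 ≈ 216.0 - 184.46*I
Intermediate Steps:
d(u) = -2 (d(u) = -3 + u/u = -3 + 1 = -2)
j(S) = sqrt(2 + S) (j(S) = sqrt((S + 4) - 2) = sqrt((4 + S) - 2) = sqrt(2 + S))
L = -213/2 (L = -(-12 + 225)/2 = -1/2*213 = -213/2 ≈ -106.50)
j(-5)*L + 216 = sqrt(2 - 5)*(-213/2) + 216 = sqrt(-3)*(-213/2) + 216 = (I*sqrt(3))*(-213/2) + 216 = -213*I*sqrt(3)/2 + 216 = 216 - 213*I*sqrt(3)/2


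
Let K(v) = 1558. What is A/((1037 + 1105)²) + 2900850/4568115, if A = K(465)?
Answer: 443889755419/698642026362 ≈ 0.63536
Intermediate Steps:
A = 1558
A/((1037 + 1105)²) + 2900850/4568115 = 1558/((1037 + 1105)²) + 2900850/4568115 = 1558/(2142²) + 2900850*(1/4568115) = 1558/4588164 + 193390/304541 = 1558*(1/4588164) + 193390/304541 = 779/2294082 + 193390/304541 = 443889755419/698642026362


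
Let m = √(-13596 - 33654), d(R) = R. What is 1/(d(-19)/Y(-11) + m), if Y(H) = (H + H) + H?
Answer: 627/51455611 - 16335*I*√210/51455611 ≈ 1.2185e-5 - 0.0046004*I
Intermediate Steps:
Y(H) = 3*H (Y(H) = 2*H + H = 3*H)
m = 15*I*√210 (m = √(-47250) = 15*I*√210 ≈ 217.37*I)
1/(d(-19)/Y(-11) + m) = 1/(-19/(3*(-11)) + 15*I*√210) = 1/(-19/(-33) + 15*I*√210) = 1/(-1/33*(-19) + 15*I*√210) = 1/(19/33 + 15*I*√210)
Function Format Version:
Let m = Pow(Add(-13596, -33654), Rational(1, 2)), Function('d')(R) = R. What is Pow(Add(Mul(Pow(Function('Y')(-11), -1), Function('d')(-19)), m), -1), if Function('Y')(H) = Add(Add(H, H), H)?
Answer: Add(Rational(627, 51455611), Mul(Rational(-16335, 51455611), I, Pow(210, Rational(1, 2)))) ≈ Add(1.2185e-5, Mul(-0.0046004, I))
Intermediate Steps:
Function('Y')(H) = Mul(3, H) (Function('Y')(H) = Add(Mul(2, H), H) = Mul(3, H))
m = Mul(15, I, Pow(210, Rational(1, 2))) (m = Pow(-47250, Rational(1, 2)) = Mul(15, I, Pow(210, Rational(1, 2))) ≈ Mul(217.37, I))
Pow(Add(Mul(Pow(Function('Y')(-11), -1), Function('d')(-19)), m), -1) = Pow(Add(Mul(Pow(Mul(3, -11), -1), -19), Mul(15, I, Pow(210, Rational(1, 2)))), -1) = Pow(Add(Mul(Pow(-33, -1), -19), Mul(15, I, Pow(210, Rational(1, 2)))), -1) = Pow(Add(Mul(Rational(-1, 33), -19), Mul(15, I, Pow(210, Rational(1, 2)))), -1) = Pow(Add(Rational(19, 33), Mul(15, I, Pow(210, Rational(1, 2)))), -1)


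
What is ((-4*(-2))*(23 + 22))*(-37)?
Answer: -13320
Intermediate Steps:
((-4*(-2))*(23 + 22))*(-37) = (8*45)*(-37) = 360*(-37) = -13320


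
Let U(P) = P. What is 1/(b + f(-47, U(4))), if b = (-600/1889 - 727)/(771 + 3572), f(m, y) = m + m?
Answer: -81227/7648941 ≈ -0.010619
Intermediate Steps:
f(m, y) = 2*m
b = -13603/81227 (b = (-600*1/1889 - 727)/4343 = (-600/1889 - 727)*(1/4343) = -1373903/1889*1/4343 = -13603/81227 ≈ -0.16747)
1/(b + f(-47, U(4))) = 1/(-13603/81227 + 2*(-47)) = 1/(-13603/81227 - 94) = 1/(-7648941/81227) = -81227/7648941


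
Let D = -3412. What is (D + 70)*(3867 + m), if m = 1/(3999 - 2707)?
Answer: -8348591715/646 ≈ -1.2924e+7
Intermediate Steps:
m = 1/1292 ≈ 0.00077399
(D + 70)*(3867 + m) = (-3412 + 70)*(3867 + 1/1292) = -3342*4996165/1292 = -8348591715/646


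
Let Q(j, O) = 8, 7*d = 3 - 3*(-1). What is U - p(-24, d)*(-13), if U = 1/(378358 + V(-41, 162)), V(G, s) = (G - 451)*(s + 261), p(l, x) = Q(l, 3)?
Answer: 17705169/170242 ≈ 104.00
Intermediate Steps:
d = 6/7 (d = (3 - 3*(-1))/7 = (3 + 3)/7 = (⅐)*6 = 6/7 ≈ 0.85714)
p(l, x) = 8
V(G, s) = (-451 + G)*(261 + s)
U = 1/170242 (U = 1/(378358 + (-117711 - 451*162 + 261*(-41) - 41*162)) = 1/(378358 + (-117711 - 73062 - 10701 - 6642)) = 1/(378358 - 208116) = 1/170242 ≈ 5.8740e-6)
U - p(-24, d)*(-13) = 1/170242 - 8*(-13) = 1/170242 - 1*(-104) = 1/170242 + 104 = 17705169/170242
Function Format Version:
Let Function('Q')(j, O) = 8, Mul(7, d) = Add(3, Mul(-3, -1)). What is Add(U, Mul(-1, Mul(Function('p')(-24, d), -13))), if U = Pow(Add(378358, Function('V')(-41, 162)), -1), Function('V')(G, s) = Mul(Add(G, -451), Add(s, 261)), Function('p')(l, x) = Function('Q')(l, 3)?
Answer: Rational(17705169, 170242) ≈ 104.00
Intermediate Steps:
d = Rational(6, 7) (d = Mul(Rational(1, 7), Add(3, Mul(-3, -1))) = Mul(Rational(1, 7), Add(3, 3)) = Mul(Rational(1, 7), 6) = Rational(6, 7) ≈ 0.85714)
Function('p')(l, x) = 8
Function('V')(G, s) = Mul(Add(-451, G), Add(261, s))
U = Rational(1, 170242) (U = Pow(Add(378358, Add(-117711, Mul(-451, 162), Mul(261, -41), Mul(-41, 162))), -1) = Pow(Add(378358, Add(-117711, -73062, -10701, -6642)), -1) = Pow(Add(378358, -208116), -1) = Pow(170242, -1) = Rational(1, 170242) ≈ 5.8740e-6)
Add(U, Mul(-1, Mul(Function('p')(-24, d), -13))) = Add(Rational(1, 170242), Mul(-1, Mul(8, -13))) = Add(Rational(1, 170242), Mul(-1, -104)) = Add(Rational(1, 170242), 104) = Rational(17705169, 170242)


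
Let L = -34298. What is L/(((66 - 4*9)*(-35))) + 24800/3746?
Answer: 38630077/983325 ≈ 39.285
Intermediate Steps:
L/(((66 - 4*9)*(-35))) + 24800/3746 = -34298*(-1/(35*(66 - 4*9))) + 24800/3746 = -34298*(-1/(35*(66 - 36))) + 24800*(1/3746) = -34298/(30*(-35)) + 12400/1873 = -34298/(-1050) + 12400/1873 = -34298*(-1/1050) + 12400/1873 = 17149/525 + 12400/1873 = 38630077/983325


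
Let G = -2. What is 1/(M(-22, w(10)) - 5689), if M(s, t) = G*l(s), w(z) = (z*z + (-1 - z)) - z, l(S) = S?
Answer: -1/5645 ≈ -0.00017715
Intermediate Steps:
w(z) = -1 + z² - 2*z (w(z) = (z² + (-1 - z)) - z = (-1 + z² - z) - z = -1 + z² - 2*z)
M(s, t) = -2*s
1/(M(-22, w(10)) - 5689) = 1/(-2*(-22) - 5689) = 1/(44 - 5689) = 1/(-5645) = -1/5645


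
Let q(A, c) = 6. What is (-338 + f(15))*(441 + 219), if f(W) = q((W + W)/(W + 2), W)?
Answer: -219120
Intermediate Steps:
f(W) = 6
(-338 + f(15))*(441 + 219) = (-338 + 6)*(441 + 219) = -332*660 = -219120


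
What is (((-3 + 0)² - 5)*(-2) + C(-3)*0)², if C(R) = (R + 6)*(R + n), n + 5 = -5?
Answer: 64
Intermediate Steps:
n = -10 (n = -5 - 5 = -10)
C(R) = (-10 + R)*(6 + R) (C(R) = (R + 6)*(R - 10) = (6 + R)*(-10 + R) = (-10 + R)*(6 + R))
(((-3 + 0)² - 5)*(-2) + C(-3)*0)² = (((-3 + 0)² - 5)*(-2) + (-60 + (-3)² - 4*(-3))*0)² = (((-3)² - 5)*(-2) + (-60 + 9 + 12)*0)² = ((9 - 5)*(-2) - 39*0)² = (4*(-2) + 0)² = (-8 + 0)² = (-8)² = 64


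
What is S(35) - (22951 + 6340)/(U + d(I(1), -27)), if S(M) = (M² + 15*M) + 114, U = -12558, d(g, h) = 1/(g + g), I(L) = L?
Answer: 46872942/25115 ≈ 1866.3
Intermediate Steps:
d(g, h) = 1/(2*g)
S(M) = 114 + M² + 15*M
S(35) - (22951 + 6340)/(U + d(I(1), -27)) = (114 + 35² + 15*35) - (22951 + 6340)/(-12558 + (½)/1) = (114 + 1225 + 525) - 29291/(-12558 + (½)*1) = 1864 - 29291/(-12558 + ½) = 1864 - 29291/(-25115/2) = 1864 - 29291*(-2)/25115 = 1864 - 1*(-58582/25115) = 1864 + 58582/25115 = 46872942/25115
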